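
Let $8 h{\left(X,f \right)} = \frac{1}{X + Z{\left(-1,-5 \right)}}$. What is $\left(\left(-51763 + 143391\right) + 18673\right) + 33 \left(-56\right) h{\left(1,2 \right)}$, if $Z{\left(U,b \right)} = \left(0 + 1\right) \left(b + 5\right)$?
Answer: $110070$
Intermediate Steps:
$Z{\left(U,b \right)} = 5 + b$ ($Z{\left(U,b \right)} = 1 \left(5 + b\right) = 5 + b$)
$h{\left(X,f \right)} = \frac{1}{8 X}$ ($h{\left(X,f \right)} = \frac{1}{8 \left(X + \left(5 - 5\right)\right)} = \frac{1}{8 \left(X + 0\right)} = \frac{1}{8 X}$)
$\left(\left(-51763 + 143391\right) + 18673\right) + 33 \left(-56\right) h{\left(1,2 \right)} = \left(\left(-51763 + 143391\right) + 18673\right) + 33 \left(-56\right) \frac{1}{8 \cdot 1} = \left(91628 + 18673\right) - 1848 \cdot \frac{1}{8} \cdot 1 = 110301 - 231 = 110070$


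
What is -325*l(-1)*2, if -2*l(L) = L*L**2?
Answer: -325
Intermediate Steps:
l(L) = -L**3/2 (l(L) = -L*L**2/2 = -L**3/2)
-325*l(-1)*2 = -325*(-1/2*(-1)**3)*2 = -325*(-1/2*(-1))*2 = -325*2/2 = -325*1 = -325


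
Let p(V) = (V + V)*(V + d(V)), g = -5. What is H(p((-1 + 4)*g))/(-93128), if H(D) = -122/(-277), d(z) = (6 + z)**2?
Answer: -61/12898228 ≈ -4.7293e-6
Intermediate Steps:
p(V) = 2*V*(V + (6 + V)**2) (p(V) = (V + V)*(V + (6 + V)**2) = (2*V)*(V + (6 + V)**2) = 2*V*(V + (6 + V)**2))
H(D) = 122/277 (H(D) = -122*(-1/277) = 122/277)
H(p((-1 + 4)*g))/(-93128) = (122/277)/(-93128) = (122/277)*(-1/93128) = -61/12898228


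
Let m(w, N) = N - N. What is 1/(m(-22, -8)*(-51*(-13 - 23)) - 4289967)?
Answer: -1/4289967 ≈ -2.3310e-7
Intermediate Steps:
m(w, N) = 0
1/(m(-22, -8)*(-51*(-13 - 23)) - 4289967) = 1/(0*(-51*(-13 - 23)) - 4289967) = 1/(0*(-51*(-36)) - 4289967) = 1/(0*1836 - 4289967) = 1/(0 - 4289967) = 1/(-4289967) = -1/4289967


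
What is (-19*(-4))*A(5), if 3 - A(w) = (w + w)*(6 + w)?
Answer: -8132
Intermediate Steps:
A(w) = 3 - 2*w*(6 + w) (A(w) = 3 - (w + w)*(6 + w) = 3 - 2*w*(6 + w))
(-19*(-4))*A(5) = (-19*(-4))*(3 - 12*5 - 2*5²) = 76*(3 - 60 - 2*25) = 76*(3 - 60 - 50) = 76*(-107) = -8132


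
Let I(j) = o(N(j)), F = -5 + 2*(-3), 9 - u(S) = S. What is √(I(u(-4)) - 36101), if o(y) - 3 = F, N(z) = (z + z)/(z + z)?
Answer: I*√36109 ≈ 190.02*I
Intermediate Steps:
u(S) = 9 - S
F = -11 (F = -5 - 6 = -11)
N(z) = 1 (N(z) = (2*z)/((2*z)) = (2*z)*(1/(2*z)) = 1)
o(y) = -8 (o(y) = 3 - 11 = -8)
I(j) = -8
√(I(u(-4)) - 36101) = √(-8 - 36101) = √(-36109) = I*√36109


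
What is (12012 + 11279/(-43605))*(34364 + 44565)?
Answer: 41340798688349/43605 ≈ 9.4807e+8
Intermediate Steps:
(12012 + 11279/(-43605))*(34364 + 44565) = (12012 + 11279*(-1/43605))*78929 = (12012 - 11279/43605)*78929 = (523771981/43605)*78929 = 41340798688349/43605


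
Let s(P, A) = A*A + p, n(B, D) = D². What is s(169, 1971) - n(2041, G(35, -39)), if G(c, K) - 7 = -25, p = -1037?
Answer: 3883480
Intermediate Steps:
G(c, K) = -18 (G(c, K) = 7 - 25 = -18)
s(P, A) = -1037 + A² (s(P, A) = A*A - 1037 = A² - 1037 = -1037 + A²)
s(169, 1971) - n(2041, G(35, -39)) = (-1037 + 1971²) - 1*(-18)² = (-1037 + 3884841) - 1*324 = 3883804 - 324 = 3883480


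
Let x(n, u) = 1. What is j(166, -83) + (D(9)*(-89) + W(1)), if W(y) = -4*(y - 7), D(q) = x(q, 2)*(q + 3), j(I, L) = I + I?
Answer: -712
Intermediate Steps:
j(I, L) = 2*I
D(q) = 3 + q (D(q) = 1*(q + 3) = 1*(3 + q) = 3 + q)
W(y) = 28 - 4*y (W(y) = -4*(-7 + y) = 28 - 4*y)
j(166, -83) + (D(9)*(-89) + W(1)) = 2*166 + ((3 + 9)*(-89) + (28 - 4*1)) = 332 + (12*(-89) + (28 - 4)) = 332 + (-1068 + 24) = 332 - 1044 = -712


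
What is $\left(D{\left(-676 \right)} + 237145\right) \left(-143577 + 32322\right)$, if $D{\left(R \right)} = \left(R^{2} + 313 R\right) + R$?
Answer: $-53609000535$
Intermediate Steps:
$D{\left(R \right)} = R^{2} + 314 R$
$\left(D{\left(-676 \right)} + 237145\right) \left(-143577 + 32322\right) = \left(- 676 \left(314 - 676\right) + 237145\right) \left(-143577 + 32322\right) = \left(\left(-676\right) \left(-362\right) + 237145\right) \left(-111255\right) = \left(244712 + 237145\right) \left(-111255\right) = 481857 \left(-111255\right) = -53609000535$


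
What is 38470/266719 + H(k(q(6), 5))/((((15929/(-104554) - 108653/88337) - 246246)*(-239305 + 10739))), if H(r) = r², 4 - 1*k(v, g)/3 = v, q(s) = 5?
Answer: 3333016669661211852554603/23108366834671435709092337 ≈ 0.14423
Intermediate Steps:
k(v, g) = 12 - 3*v
38470/266719 + H(k(q(6), 5))/((((15929/(-104554) - 108653/88337) - 246246)*(-239305 + 10739))) = 38470/266719 + (12 - 3*5)²/((((15929/(-104554) - 108653/88337) - 246246)*(-239305 + 10739))) = 38470*(1/266719) + (12 - 15)²/((((15929*(-1/104554) - 108653*1/88337) - 246246)*(-228566))) = 38470/266719 + (-3)²/((((-15929/104554 - 108653/88337) - 246246)*(-228566))) = 38470/266719 + 9/(((-12767225835/9235986698 - 246246)*(-228566))) = 38470/266719 + 9/((-2274337547661543/9235986698*(-228566))) = 38470/266719 + 9/(259918117959404118669/4617993349) = 38470/266719 + 9*(4617993349/259918117959404118669) = 38470/266719 + 13853980047/86639372653134706223 = 3333016669661211852554603/23108366834671435709092337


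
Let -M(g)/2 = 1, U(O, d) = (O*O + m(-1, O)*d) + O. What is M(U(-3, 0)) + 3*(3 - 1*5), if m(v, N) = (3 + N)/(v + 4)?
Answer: -8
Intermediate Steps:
m(v, N) = (3 + N)/(4 + v)
U(O, d) = O + O**2 + d*(1 + O/3) (U(O, d) = (O*O + ((3 + O)/(4 - 1))*d) + O = (O**2 + ((3 + O)/3)*d) + O = (O**2 + (1 + O/3)*d) + O = (O**2 + d*(1 + O/3)) + O = O + O**2 + d*(1 + O/3))
M(g) = -2 (M(g) = -2*1 = -2)
M(U(-3, 0)) + 3*(3 - 1*5) = -2 + 3*(3 - 1*5) = -2 + 3*(3 - 5) = -2 + 3*(-2) = -2 - 6 = -8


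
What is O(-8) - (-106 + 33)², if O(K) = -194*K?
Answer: -3777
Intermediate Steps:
O(-8) - (-106 + 33)² = -194*(-8) - (-106 + 33)² = 1552 - 1*(-73)² = 1552 - 1*5329 = 1552 - 5329 = -3777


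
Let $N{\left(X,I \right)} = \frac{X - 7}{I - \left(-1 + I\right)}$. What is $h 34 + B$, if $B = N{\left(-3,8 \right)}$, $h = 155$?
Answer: $5260$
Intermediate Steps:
$N{\left(X,I \right)} = -7 + X$ ($N{\left(X,I \right)} = \frac{-7 + X}{1} = \left(-7 + X\right) 1 = -7 + X$)
$B = -10$ ($B = -7 - 3 = -10$)
$h 34 + B = 155 \cdot 34 - 10 = 5270 - 10 = 5260$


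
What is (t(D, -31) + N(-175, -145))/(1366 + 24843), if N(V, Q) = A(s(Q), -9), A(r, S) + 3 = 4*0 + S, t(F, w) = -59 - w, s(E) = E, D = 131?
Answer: -40/26209 ≈ -0.0015262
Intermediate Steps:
A(r, S) = -3 + S (A(r, S) = -3 + (4*0 + S) = -3 + (0 + S) = -3 + S)
N(V, Q) = -12 (N(V, Q) = -3 - 9 = -12)
(t(D, -31) + N(-175, -145))/(1366 + 24843) = ((-59 - 1*(-31)) - 12)/(1366 + 24843) = ((-59 + 31) - 12)/26209 = (-28 - 12)*(1/26209) = -40*1/26209 = -40/26209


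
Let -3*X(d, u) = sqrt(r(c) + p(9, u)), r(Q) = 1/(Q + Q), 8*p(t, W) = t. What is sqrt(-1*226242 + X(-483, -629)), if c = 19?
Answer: sqrt(-2940241032 - 285*sqrt(266))/114 ≈ 475.65*I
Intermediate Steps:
p(t, W) = t/8
r(Q) = 1/(2*Q)
X(d, u) = -5*sqrt(266)/228 (X(d, u) = -sqrt((1/2)/19 + (1/8)*9)/3 = -sqrt((1/2)*(1/19) + 9/8)/3 = -sqrt(1/38 + 9/8)/3 = -5*sqrt(266)/228)
sqrt(-1*226242 + X(-483, -629)) = sqrt(-1*226242 - 5*sqrt(266)/228) = sqrt(-226242 - 5*sqrt(266)/228)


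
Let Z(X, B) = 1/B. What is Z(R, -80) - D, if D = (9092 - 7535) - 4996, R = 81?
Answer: 275119/80 ≈ 3439.0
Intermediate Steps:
D = -3439 (D = 1557 - 4996 = -3439)
Z(R, -80) - D = 1/(-80) - 1*(-3439) = -1/80 + 3439 = 275119/80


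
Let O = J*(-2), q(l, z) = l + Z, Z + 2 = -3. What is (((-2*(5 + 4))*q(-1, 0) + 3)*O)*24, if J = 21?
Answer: -111888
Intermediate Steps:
Z = -5 (Z = -2 - 3 = -5)
q(l, z) = -5 + l (q(l, z) = l - 5 = -5 + l)
O = -42 (O = 21*(-2) = -42)
(((-2*(5 + 4))*q(-1, 0) + 3)*O)*24 = (((-2*(5 + 4))*(-5 - 1) + 3)*(-42))*24 = ((-2*9*(-6) + 3)*(-42))*24 = ((-18*(-6) + 3)*(-42))*24 = ((108 + 3)*(-42))*24 = (111*(-42))*24 = -4662*24 = -111888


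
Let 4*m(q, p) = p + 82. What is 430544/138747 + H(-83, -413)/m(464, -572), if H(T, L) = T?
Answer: 18359326/4856145 ≈ 3.7806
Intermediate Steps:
m(q, p) = 41/2 + p/4 (m(q, p) = (p + 82)/4 = (82 + p)/4 = 41/2 + p/4)
430544/138747 + H(-83, -413)/m(464, -572) = 430544/138747 - 83/(41/2 + (¼)*(-572)) = 430544*(1/138747) - 83/(41/2 - 143) = 430544/138747 - 83/(-245/2) = 430544/138747 - 83*(-2/245) = 430544/138747 + 166/245 = 18359326/4856145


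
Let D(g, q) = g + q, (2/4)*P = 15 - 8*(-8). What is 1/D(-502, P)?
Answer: -1/344 ≈ -0.0029070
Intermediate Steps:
P = 158 (P = 2*(15 - 8*(-8)) = 2*(15 + 64) = 2*79 = 158)
1/D(-502, P) = 1/(-502 + 158) = 1/(-344) = -1/344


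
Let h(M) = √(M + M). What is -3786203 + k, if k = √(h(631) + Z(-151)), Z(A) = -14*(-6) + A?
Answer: -3786203 + I*√(67 - √1262) ≈ -3.7862e+6 + 5.6103*I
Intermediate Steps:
h(M) = √2*√M (h(M) = √(2*M) = √2*√M)
Z(A) = 84 + A
k = √(-67 + √1262) (k = √(√2*√631 + (84 - 151)) = √(√1262 - 67) = √(-67 + √1262) ≈ 5.6103*I)
-3786203 + k = -3786203 + √(-67 + √1262)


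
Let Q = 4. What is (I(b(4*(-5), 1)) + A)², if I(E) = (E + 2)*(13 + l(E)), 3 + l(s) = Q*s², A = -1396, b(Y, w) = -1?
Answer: 1909924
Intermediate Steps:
l(s) = -3 + 4*s²
I(E) = (2 + E)*(10 + 4*E²) (I(E) = (E + 2)*(13 + (-3 + 4*E²)) = (2 + E)*(10 + 4*E²))
(I(b(4*(-5), 1)) + A)² = ((20 + 4*(-1)³ + 8*(-1)² + 10*(-1)) - 1396)² = ((20 + 4*(-1) + 8*1 - 10) - 1396)² = ((20 - 4 + 8 - 10) - 1396)² = (14 - 1396)² = (-1382)² = 1909924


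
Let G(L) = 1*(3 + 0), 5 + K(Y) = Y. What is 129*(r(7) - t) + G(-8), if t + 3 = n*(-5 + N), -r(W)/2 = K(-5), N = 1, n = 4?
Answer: 5034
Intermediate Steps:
K(Y) = -5 + Y
r(W) = 20 (r(W) = -2*(-5 - 5) = -2*(-10) = 20)
t = -19 (t = -3 + 4*(-5 + 1) = -3 + 4*(-4) = -3 - 16 = -19)
G(L) = 3 (G(L) = 1*3 = 3)
129*(r(7) - t) + G(-8) = 129*(20 - 1*(-19)) + 3 = 129*(20 + 19) + 3 = 129*39 + 3 = 5031 + 3 = 5034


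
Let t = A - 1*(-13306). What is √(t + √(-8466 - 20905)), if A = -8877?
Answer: √(4429 + I*√29371) ≈ 66.563 + 1.287*I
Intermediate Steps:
t = 4429 (t = -8877 - 1*(-13306) = -8877 + 13306 = 4429)
√(t + √(-8466 - 20905)) = √(4429 + √(-8466 - 20905)) = √(4429 + √(-29371)) = √(4429 + I*√29371)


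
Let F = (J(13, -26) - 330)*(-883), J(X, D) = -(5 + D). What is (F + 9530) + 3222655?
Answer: 3505032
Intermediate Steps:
J(X, D) = -5 - D
F = 272847 (F = ((-5 - 1*(-26)) - 330)*(-883) = ((-5 + 26) - 330)*(-883) = (21 - 330)*(-883) = -309*(-883) = 272847)
(F + 9530) + 3222655 = (272847 + 9530) + 3222655 = 282377 + 3222655 = 3505032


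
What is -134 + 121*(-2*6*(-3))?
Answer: 4222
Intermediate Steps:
-134 + 121*(-2*6*(-3)) = -134 + 121*(-12*(-3)) = -134 + 121*36 = -134 + 4356 = 4222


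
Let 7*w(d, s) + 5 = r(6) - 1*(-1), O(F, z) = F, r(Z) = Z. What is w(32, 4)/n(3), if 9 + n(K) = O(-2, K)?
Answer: -2/77 ≈ -0.025974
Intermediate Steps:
w(d, s) = 2/7 (w(d, s) = -5/7 + (6 - 1*(-1))/7 = -5/7 + (6 + 1)/7 = -5/7 + (1/7)*7 = -5/7 + 1 = 2/7)
n(K) = -11 (n(K) = -9 - 2 = -11)
w(32, 4)/n(3) = (2/7)/(-11) = (2/7)*(-1/11) = -2/77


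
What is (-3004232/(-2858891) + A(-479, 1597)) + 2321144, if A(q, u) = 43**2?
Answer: 948740969285/408413 ≈ 2.3230e+6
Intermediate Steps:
A(q, u) = 1849
(-3004232/(-2858891) + A(-479, 1597)) + 2321144 = (-3004232/(-2858891) + 1849) + 2321144 = (-3004232*(-1/2858891) + 1849) + 2321144 = (429176/408413 + 1849) + 2321144 = 755584813/408413 + 2321144 = 948740969285/408413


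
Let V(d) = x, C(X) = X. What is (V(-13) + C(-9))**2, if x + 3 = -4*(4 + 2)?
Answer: 1296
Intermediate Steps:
x = -27 (x = -3 - 4*(4 + 2) = -3 - 4*6 = -3 - 24 = -27)
V(d) = -27
(V(-13) + C(-9))**2 = (-27 - 9)**2 = (-36)**2 = 1296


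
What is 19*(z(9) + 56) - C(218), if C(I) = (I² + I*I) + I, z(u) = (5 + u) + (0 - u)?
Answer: -94107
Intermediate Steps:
z(u) = 5 (z(u) = (5 + u) - u = 5)
C(I) = I + 2*I² (C(I) = (I² + I²) + I = 2*I² + I = I + 2*I²)
19*(z(9) + 56) - C(218) = 19*(5 + 56) - 218*(1 + 2*218) = 19*61 - 218*(1 + 436) = 1159 - 218*437 = 1159 - 1*95266 = 1159 - 95266 = -94107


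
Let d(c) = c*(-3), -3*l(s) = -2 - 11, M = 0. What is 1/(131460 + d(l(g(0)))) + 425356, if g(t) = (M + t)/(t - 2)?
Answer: 55911770133/131447 ≈ 4.2536e+5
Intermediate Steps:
g(t) = t/(-2 + t) (g(t) = (0 + t)/(t - 2) = t/(-2 + t))
l(s) = 13/3 (l(s) = -(-2 - 11)/3 = -1/3*(-13) = 13/3)
d(c) = -3*c
1/(131460 + d(l(g(0)))) + 425356 = 1/(131460 - 3*13/3) + 425356 = 1/(131460 - 13) + 425356 = 1/131447 + 425356 = 55911770133/131447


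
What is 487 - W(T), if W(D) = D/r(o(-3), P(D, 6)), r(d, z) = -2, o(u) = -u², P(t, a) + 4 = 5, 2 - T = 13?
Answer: 963/2 ≈ 481.50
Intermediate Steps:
T = -11 (T = 2 - 1*13 = 2 - 13 = -11)
P(t, a) = 1 (P(t, a) = -4 + 5 = 1)
W(D) = -D/2 (W(D) = D/(-2) = D*(-½) = -D/2)
487 - W(T) = 487 - (-1)*(-11)/2 = 487 - 1*11/2 = 487 - 11/2 = 963/2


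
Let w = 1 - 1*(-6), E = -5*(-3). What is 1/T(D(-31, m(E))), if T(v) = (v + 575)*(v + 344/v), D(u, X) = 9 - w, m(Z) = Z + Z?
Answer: 1/100398 ≈ 9.9604e-6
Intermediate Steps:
E = 15
m(Z) = 2*Z
w = 7 (w = 1 + 6 = 7)
D(u, X) = 2 (D(u, X) = 9 - 1*7 = 9 - 7 = 2)
T(v) = (575 + v)*(v + 344/v)
1/T(D(-31, m(E))) = 1/(344 + 2**2 + 575*2 + 197800/2) = 1/(344 + 4 + 1150 + 197800*(1/2)) = 1/(344 + 4 + 1150 + 98900) = 1/100398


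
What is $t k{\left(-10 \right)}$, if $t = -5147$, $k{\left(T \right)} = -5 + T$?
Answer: $77205$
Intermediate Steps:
$t k{\left(-10 \right)} = - 5147 \left(-5 - 10\right) = \left(-5147\right) \left(-15\right) = 77205$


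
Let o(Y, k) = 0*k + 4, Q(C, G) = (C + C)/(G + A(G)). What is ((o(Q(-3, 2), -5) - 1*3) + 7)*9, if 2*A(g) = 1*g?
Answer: 72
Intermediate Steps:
A(g) = g/2 (A(g) = (1*g)/2 = g/2)
Q(C, G) = 4*C/(3*G) (Q(C, G) = (C + C)/(G + G/2) = (2*C)/((3*G/2)) = (2*C)*(2/(3*G)) = 4*C/(3*G))
o(Y, k) = 4 (o(Y, k) = 0 + 4 = 4)
((o(Q(-3, 2), -5) - 1*3) + 7)*9 = ((4 - 1*3) + 7)*9 = ((4 - 3) + 7)*9 = (1 + 7)*9 = 8*9 = 72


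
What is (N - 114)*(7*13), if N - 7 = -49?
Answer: -14196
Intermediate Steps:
N = -42 (N = 7 - 49 = -42)
(N - 114)*(7*13) = (-42 - 114)*(7*13) = -156*91 = -14196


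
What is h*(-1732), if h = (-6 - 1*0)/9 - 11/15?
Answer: 12124/5 ≈ 2424.8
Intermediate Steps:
h = -7/5 (h = (-6 + 0)*(1/9) - 11*1/15 = -6*1/9 - 11/15 = -2/3 - 11/15 = -7/5 ≈ -1.4000)
h*(-1732) = -7/5*(-1732) = 12124/5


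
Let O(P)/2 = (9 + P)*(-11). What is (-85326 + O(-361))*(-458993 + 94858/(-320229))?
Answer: 11403232332831410/320229 ≈ 3.5610e+10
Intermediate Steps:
O(P) = -198 - 22*P (O(P) = 2*((9 + P)*(-11)) = 2*(-99 - 11*P) = -198 - 22*P)
(-85326 + O(-361))*(-458993 + 94858/(-320229)) = (-85326 + (-198 - 22*(-361)))*(-458993 + 94858/(-320229)) = (-85326 + (-198 + 7942))*(-458993 + 94858*(-1/320229)) = (-85326 + 7744)*(-458993 - 94858/320229) = -77582*(-146982964255/320229) = 11403232332831410/320229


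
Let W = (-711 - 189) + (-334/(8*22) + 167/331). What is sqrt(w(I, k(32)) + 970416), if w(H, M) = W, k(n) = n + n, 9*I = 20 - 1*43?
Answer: 3*sqrt(22849315146966)/14564 ≈ 984.64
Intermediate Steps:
I = -23/9 (I = (20 - 1*43)/9 = (20 - 43)/9 = (1/9)*(-23) = -23/9 ≈ -2.5556)
W = -26255781/29128 (W = -900 + (-334/176 + 167*(1/331)) = -900 + (-334*1/176 + 167/331) = -900 + (-167/88 + 167/331) = -900 - 40581/29128 = -26255781/29128 ≈ -901.39)
k(n) = 2*n
w(H, M) = -26255781/29128
sqrt(w(I, k(32)) + 970416) = sqrt(-26255781/29128 + 970416) = sqrt(28240021467/29128) = 3*sqrt(22849315146966)/14564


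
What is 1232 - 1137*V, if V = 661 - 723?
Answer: 71726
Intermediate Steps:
V = -62
1232 - 1137*V = 1232 - 1137*(-62) = 1232 + 70494 = 71726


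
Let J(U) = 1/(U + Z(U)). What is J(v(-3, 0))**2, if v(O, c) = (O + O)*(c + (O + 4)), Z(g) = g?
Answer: 1/144 ≈ 0.0069444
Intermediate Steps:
v(O, c) = 2*O*(4 + O + c) (v(O, c) = (2*O)*(c + (4 + O)) = (2*O)*(4 + O + c) = 2*O*(4 + O + c))
J(U) = 1/(2*U) (J(U) = 1/(U + U) = 1/(2*U))
J(v(-3, 0))**2 = (1/(2*((2*(-3)*(4 - 3 + 0)))))**2 = (1/(2*((2*(-3)*1))))**2 = ((1/2)/(-6))**2 = ((1/2)*(-1/6))**2 = (-1/12)**2 = 1/144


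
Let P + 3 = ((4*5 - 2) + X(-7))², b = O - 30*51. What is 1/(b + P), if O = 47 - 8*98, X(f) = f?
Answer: -1/2149 ≈ -0.00046533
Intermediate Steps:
O = -737 (O = 47 - 784 = -737)
b = -2267 (b = -737 - 30*51 = -737 - 1*1530 = -737 - 1530 = -2267)
P = 118 (P = -3 + ((4*5 - 2) - 7)² = -3 + ((20 - 2) - 7)² = -3 + (18 - 7)² = -3 + 11² = -3 + 121 = 118)
1/(b + P) = 1/(-2267 + 118) = 1/(-2149) = -1/2149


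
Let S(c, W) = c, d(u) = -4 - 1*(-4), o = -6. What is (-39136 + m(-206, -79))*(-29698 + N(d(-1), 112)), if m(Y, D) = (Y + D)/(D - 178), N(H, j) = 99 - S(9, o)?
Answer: 297787404536/257 ≈ 1.1587e+9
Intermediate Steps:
d(u) = 0 (d(u) = -4 + 4 = 0)
N(H, j) = 90 (N(H, j) = 99 - 1*9 = 99 - 9 = 90)
m(Y, D) = (D + Y)/(-178 + D)
(-39136 + m(-206, -79))*(-29698 + N(d(-1), 112)) = (-39136 + (-79 - 206)/(-178 - 79))*(-29698 + 90) = (-39136 - 285/(-257))*(-29608) = (-39136 - 1/257*(-285))*(-29608) = (-39136 + 285/257)*(-29608) = -10057667/257*(-29608) = 297787404536/257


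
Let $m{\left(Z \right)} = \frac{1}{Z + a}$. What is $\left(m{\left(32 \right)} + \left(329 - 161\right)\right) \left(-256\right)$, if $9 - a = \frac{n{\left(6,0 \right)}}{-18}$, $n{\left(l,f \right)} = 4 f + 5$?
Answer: $- \frac{31959552}{743} \approx -43014.0$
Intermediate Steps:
$n{\left(l,f \right)} = 5 + 4 f$
$a = \frac{167}{18}$ ($a = 9 - \frac{5 + 4 \cdot 0}{-18} = 9 - \left(5 + 0\right) \left(- \frac{1}{18}\right) = 9 - 5 \left(- \frac{1}{18}\right) = 9 - - \frac{5}{18} = 9 + \frac{5}{18} = \frac{167}{18} \approx 9.2778$)
$m{\left(Z \right)} = \frac{1}{\frac{167}{18} + Z}$ ($m{\left(Z \right)} = \frac{1}{Z + \frac{167}{18}} = \frac{1}{\frac{167}{18} + Z}$)
$\left(m{\left(32 \right)} + \left(329 - 161\right)\right) \left(-256\right) = \left(\frac{18}{167 + 18 \cdot 32} + \left(329 - 161\right)\right) \left(-256\right) = \left(\frac{18}{167 + 576} + \left(329 - 161\right)\right) \left(-256\right) = \left(\frac{18}{743} + 168\right) \left(-256\right) = \frac{124842}{743} \left(-256\right) = - \frac{31959552}{743}$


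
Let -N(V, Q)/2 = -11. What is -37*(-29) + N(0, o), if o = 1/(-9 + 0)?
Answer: 1095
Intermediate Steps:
o = -⅑ (o = 1/(-9) = -⅑ ≈ -0.11111)
N(V, Q) = 22 (N(V, Q) = -2*(-11) = 22)
-37*(-29) + N(0, o) = -37*(-29) + 22 = 1073 + 22 = 1095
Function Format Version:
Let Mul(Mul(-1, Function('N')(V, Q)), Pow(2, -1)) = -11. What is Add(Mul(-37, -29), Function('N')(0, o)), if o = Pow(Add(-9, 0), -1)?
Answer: 1095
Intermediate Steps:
o = Rational(-1, 9) (o = Pow(-9, -1) = Rational(-1, 9) ≈ -0.11111)
Function('N')(V, Q) = 22 (Function('N')(V, Q) = Mul(-2, -11) = 22)
Add(Mul(-37, -29), Function('N')(0, o)) = Add(Mul(-37, -29), 22) = Add(1073, 22) = 1095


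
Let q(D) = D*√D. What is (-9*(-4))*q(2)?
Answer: 72*√2 ≈ 101.82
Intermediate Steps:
q(D) = D^(3/2)
(-9*(-4))*q(2) = (-9*(-4))*2^(3/2) = 36*(2*√2) = 72*√2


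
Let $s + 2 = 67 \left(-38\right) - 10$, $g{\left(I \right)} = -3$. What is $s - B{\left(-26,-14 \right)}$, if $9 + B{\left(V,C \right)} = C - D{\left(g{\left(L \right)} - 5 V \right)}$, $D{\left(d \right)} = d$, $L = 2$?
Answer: $-2408$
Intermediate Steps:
$s = -2558$ ($s = -2 + \left(67 \left(-38\right) - 10\right) = -2 - 2556 = -2558$)
$B{\left(V,C \right)} = -6 + C + 5 V$ ($B{\left(V,C \right)} = -9 - \left(-3 - C - 5 V\right) = -9 + \left(C + \left(3 + 5 V\right)\right) = -9 + \left(3 + C + 5 V\right) = -6 + C + 5 V$)
$s - B{\left(-26,-14 \right)} = -2558 - \left(-6 - 14 + 5 \left(-26\right)\right) = -2558 - \left(-6 - 14 - 130\right) = -2558 - -150 = -2558 + 150 = -2408$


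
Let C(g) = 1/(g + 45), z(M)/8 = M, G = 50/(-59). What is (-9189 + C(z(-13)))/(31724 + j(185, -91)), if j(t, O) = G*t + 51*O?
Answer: -542152/1588647 ≈ -0.34127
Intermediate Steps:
G = -50/59 (G = 50*(-1/59) = -50/59 ≈ -0.84746)
z(M) = 8*M
j(t, O) = 51*O - 50*t/59 (j(t, O) = -50*t/59 + 51*O = 51*O - 50*t/59)
C(g) = 1/(45 + g)
(-9189 + C(z(-13)))/(31724 + j(185, -91)) = (-9189 + 1/(45 + 8*(-13)))/(31724 + (51*(-91) - 50/59*185)) = (-9189 + 1/(45 - 104))/(31724 + (-4641 - 9250/59)) = (-9189 + 1/(-59))/(31724 - 283069/59) = (-9189 - 1/59)/(1588647/59) = -542152/59*59/1588647 = -542152/1588647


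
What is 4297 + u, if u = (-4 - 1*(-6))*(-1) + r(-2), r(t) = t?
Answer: 4293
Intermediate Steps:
u = -4 (u = (-4 - 1*(-6))*(-1) - 2 = (-4 + 6)*(-1) - 2 = 2*(-1) - 2 = -2 - 2 = -4)
4297 + u = 4297 - 4 = 4293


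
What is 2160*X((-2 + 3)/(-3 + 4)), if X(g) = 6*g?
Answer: 12960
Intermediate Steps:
2160*X((-2 + 3)/(-3 + 4)) = 2160*(6*((-2 + 3)/(-3 + 4))) = 2160*(6*(1/1)) = 2160*(6*(1*1)) = 2160*(6*1) = 2160*6 = 12960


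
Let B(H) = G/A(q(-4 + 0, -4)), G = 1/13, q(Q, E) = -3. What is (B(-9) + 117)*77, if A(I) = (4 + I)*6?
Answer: 702779/78 ≈ 9010.0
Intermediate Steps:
G = 1/13 ≈ 0.076923
A(I) = 24 + 6*I
B(H) = 1/78 (B(H) = 1/(13*(24 + 6*(-3))) = 1/(13*(24 - 18)) = (1/13)/6 = (1/13)*(⅙) = 1/78)
(B(-9) + 117)*77 = (1/78 + 117)*77 = (9127/78)*77 = 702779/78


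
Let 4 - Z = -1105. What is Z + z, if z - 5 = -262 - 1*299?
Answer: 553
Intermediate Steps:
Z = 1109 (Z = 4 - 1*(-1105) = 4 + 1105 = 1109)
z = -556 (z = 5 + (-262 - 1*299) = 5 + (-262 - 299) = 5 - 561 = -556)
Z + z = 1109 - 556 = 553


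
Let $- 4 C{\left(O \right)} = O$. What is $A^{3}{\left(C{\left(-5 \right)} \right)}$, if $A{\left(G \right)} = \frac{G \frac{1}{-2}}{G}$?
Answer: $- \frac{1}{8} \approx -0.125$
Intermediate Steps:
$C{\left(O \right)} = - \frac{O}{4}$
$A{\left(G \right)} = - \frac{1}{2}$ ($A{\left(G \right)} = \frac{G \left(- \frac{1}{2}\right)}{G} = \frac{\left(- \frac{1}{2}\right) G}{G} = - \frac{1}{2}$)
$A^{3}{\left(C{\left(-5 \right)} \right)} = \left(- \frac{1}{2}\right)^{3} = - \frac{1}{8}$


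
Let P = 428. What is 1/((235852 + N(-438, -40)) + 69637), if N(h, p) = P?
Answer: 1/305917 ≈ 3.2689e-6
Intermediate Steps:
N(h, p) = 428
1/((235852 + N(-438, -40)) + 69637) = 1/((235852 + 428) + 69637) = 1/(236280 + 69637) = 1/305917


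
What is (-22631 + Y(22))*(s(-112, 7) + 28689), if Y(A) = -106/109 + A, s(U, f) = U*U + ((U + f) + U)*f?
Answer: -97874636718/109 ≈ -8.9793e+8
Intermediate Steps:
s(U, f) = U² + f*(f + 2*U) (s(U, f) = U² + (f + 2*U)*f = U² + f*(f + 2*U))
Y(A) = -106/109 + A (Y(A) = -106*1/109 + A = -106/109 + A)
(-22631 + Y(22))*(s(-112, 7) + 28689) = (-22631 + (-106/109 + 22))*(((-112)² + 7² + 2*(-112)*7) + 28689) = (-22631 + 2292/109)*((12544 + 49 - 1568) + 28689) = -2464487*(11025 + 28689)/109 = -2464487/109*39714 = -97874636718/109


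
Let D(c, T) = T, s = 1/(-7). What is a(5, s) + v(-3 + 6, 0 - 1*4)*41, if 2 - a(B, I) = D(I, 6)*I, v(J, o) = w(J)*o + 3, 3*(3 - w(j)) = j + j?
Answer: -267/7 ≈ -38.143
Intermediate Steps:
w(j) = 3 - 2*j/3 (w(j) = 3 - (j + j)/3 = 3 - 2*j/3)
s = -⅐ ≈ -0.14286
v(J, o) = 3 + o*(3 - 2*J/3) (v(J, o) = (3 - 2*J/3)*o + 3 = o*(3 - 2*J/3) + 3 = 3 + o*(3 - 2*J/3))
a(B, I) = 2 - 6*I
a(5, s) + v(-3 + 6, 0 - 1*4)*41 = (2 - 6*(-⅐)) + (3 - (0 - 1*4)*(-9 + 2*(-3 + 6))/3)*41 = (2 + 6/7) + (3 - (0 - 4)*(-9 + 2*3)/3)*41 = 20/7 + (3 - ⅓*(-4)*(-9 + 6))*41 = 20/7 + (3 - ⅓*(-4)*(-3))*41 = 20/7 + (3 - 4)*41 = 20/7 - 1*41 = 20/7 - 41 = -267/7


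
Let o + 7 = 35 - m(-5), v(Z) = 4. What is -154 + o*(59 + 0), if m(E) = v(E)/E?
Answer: 7726/5 ≈ 1545.2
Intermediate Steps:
m(E) = 4/E
o = 144/5 (o = -7 + (35 - 4/(-5)) = -7 + (35 - 4*(-1)/5) = -7 + (35 - 1*(-⅘)) = -7 + (35 + ⅘) = -7 + 179/5 = 144/5 ≈ 28.800)
-154 + o*(59 + 0) = -154 + 144*(59 + 0)/5 = -154 + (144/5)*59 = -154 + 8496/5 = 7726/5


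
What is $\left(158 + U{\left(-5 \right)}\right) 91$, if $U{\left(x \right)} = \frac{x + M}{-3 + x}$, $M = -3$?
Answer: $14469$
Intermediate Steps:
$U{\left(x \right)} = 1$ ($U{\left(x \right)} = \frac{x - 3}{-3 + x} = \frac{-3 + x}{-3 + x} = 1$)
$\left(158 + U{\left(-5 \right)}\right) 91 = \left(158 + 1\right) 91 = 159 \cdot 91 = 14469$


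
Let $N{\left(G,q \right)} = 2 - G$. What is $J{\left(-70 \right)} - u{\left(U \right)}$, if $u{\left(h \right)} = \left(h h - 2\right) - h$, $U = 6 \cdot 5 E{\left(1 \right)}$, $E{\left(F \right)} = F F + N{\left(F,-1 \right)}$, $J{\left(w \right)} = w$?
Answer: $-3608$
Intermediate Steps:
$E{\left(F \right)} = 2 + F^{2} - F$ ($E{\left(F \right)} = F F - \left(-2 + F\right) = F^{2} - \left(-2 + F\right) = 2 + F^{2} - F$)
$U = 60$ ($U = 6 \cdot 5 \left(2 + 1^{2} - 1\right) = 30 \left(2 + 1 - 1\right) = 30 \cdot 2 = 60$)
$u{\left(h \right)} = -2 + h^{2} - h$ ($u{\left(h \right)} = \left(h^{2} - 2\right) - h = \left(-2 + h^{2}\right) - h = -2 + h^{2} - h$)
$J{\left(-70 \right)} - u{\left(U \right)} = -70 - \left(-2 + 60^{2} - 60\right) = -70 - \left(-2 + 3600 - 60\right) = -70 - 3538 = -3608$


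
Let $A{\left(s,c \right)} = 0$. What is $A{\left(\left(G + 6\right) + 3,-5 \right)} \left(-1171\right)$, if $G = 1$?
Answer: $0$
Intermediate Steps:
$A{\left(\left(G + 6\right) + 3,-5 \right)} \left(-1171\right) = 0 \left(-1171\right) = 0$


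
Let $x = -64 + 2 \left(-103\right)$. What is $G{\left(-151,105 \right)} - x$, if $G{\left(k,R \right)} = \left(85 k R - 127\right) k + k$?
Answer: $203518221$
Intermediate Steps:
$G{\left(k,R \right)} = k + k \left(-127 + 85 R k\right)$ ($G{\left(k,R \right)} = \left(85 R k - 127\right) k + k = \left(-127 + 85 R k\right) k + k = k \left(-127 + 85 R k\right) + k = k + k \left(-127 + 85 R k\right)$)
$x = -270$ ($x = -64 - 206 = -270$)
$G{\left(-151,105 \right)} - x = - 151 \left(-126 + 85 \cdot 105 \left(-151\right)\right) - -270 = - 151 \left(-126 - 1347675\right) + 270 = \left(-151\right) \left(-1347801\right) + 270 = 203517951 + 270 = 203518221$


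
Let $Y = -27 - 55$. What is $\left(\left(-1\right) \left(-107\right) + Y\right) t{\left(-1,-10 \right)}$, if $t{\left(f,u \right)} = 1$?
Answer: $25$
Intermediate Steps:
$Y = -82$ ($Y = -27 - 55 = -82$)
$\left(\left(-1\right) \left(-107\right) + Y\right) t{\left(-1,-10 \right)} = \left(\left(-1\right) \left(-107\right) - 82\right) 1 = \left(107 - 82\right) 1 = 25 \cdot 1 = 25$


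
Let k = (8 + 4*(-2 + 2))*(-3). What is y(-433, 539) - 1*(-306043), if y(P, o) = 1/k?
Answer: 7345031/24 ≈ 3.0604e+5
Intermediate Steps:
k = -24 (k = (8 + 4*0)*(-3) = (8 + 0)*(-3) = 8*(-3) = -24)
y(P, o) = -1/24 (y(P, o) = 1/(-24) = -1/24)
y(-433, 539) - 1*(-306043) = -1/24 - 1*(-306043) = -1/24 + 306043 = 7345031/24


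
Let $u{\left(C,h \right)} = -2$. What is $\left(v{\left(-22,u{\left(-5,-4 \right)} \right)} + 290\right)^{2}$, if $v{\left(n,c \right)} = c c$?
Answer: $86436$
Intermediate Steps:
$v{\left(n,c \right)} = c^{2}$
$\left(v{\left(-22,u{\left(-5,-4 \right)} \right)} + 290\right)^{2} = \left(\left(-2\right)^{2} + 290\right)^{2} = \left(4 + 290\right)^{2} = 294^{2} = 86436$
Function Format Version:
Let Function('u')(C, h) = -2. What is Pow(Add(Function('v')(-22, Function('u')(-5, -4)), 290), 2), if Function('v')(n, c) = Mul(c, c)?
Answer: 86436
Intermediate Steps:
Function('v')(n, c) = Pow(c, 2)
Pow(Add(Function('v')(-22, Function('u')(-5, -4)), 290), 2) = Pow(Add(Pow(-2, 2), 290), 2) = Pow(Add(4, 290), 2) = Pow(294, 2) = 86436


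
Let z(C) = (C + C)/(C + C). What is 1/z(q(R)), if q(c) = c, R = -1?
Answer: 1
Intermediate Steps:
z(C) = 1 (z(C) = (2*C)/((2*C)) = (2*C)*(1/(2*C)) = 1)
1/z(q(R)) = 1/1 = 1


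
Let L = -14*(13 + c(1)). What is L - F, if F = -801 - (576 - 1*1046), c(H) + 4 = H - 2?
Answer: 219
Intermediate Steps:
c(H) = -6 + H (c(H) = -4 + (H - 2) = -4 + (-2 + H) = -6 + H)
F = -331 (F = -801 - (576 - 1046) = -801 - 1*(-470) = -801 + 470 = -331)
L = -112 (L = -14*(13 + (-6 + 1)) = -14*(13 - 5) = -14*8 = -112)
L - F = -112 - 1*(-331) = -112 + 331 = 219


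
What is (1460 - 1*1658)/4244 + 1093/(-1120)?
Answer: -1215113/1188320 ≈ -1.0225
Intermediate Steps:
(1460 - 1*1658)/4244 + 1093/(-1120) = (1460 - 1658)*(1/4244) + 1093*(-1/1120) = -198*1/4244 - 1093/1120 = -99/2122 - 1093/1120 = -1215113/1188320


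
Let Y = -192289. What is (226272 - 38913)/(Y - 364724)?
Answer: -62453/185671 ≈ -0.33636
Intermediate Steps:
(226272 - 38913)/(Y - 364724) = (226272 - 38913)/(-192289 - 364724) = 187359/(-557013) = 187359*(-1/557013) = -62453/185671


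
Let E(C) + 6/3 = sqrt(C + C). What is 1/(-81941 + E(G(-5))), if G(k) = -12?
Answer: -81943/6714655273 - 2*I*sqrt(6)/6714655273 ≈ -1.2204e-5 - 7.296e-10*I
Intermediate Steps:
E(C) = -2 + sqrt(2)*sqrt(C) (E(C) = -2 + sqrt(C + C) = -2 + sqrt(2*C) = -2 + sqrt(2)*sqrt(C))
1/(-81941 + E(G(-5))) = 1/(-81941 + (-2 + sqrt(2)*sqrt(-12))) = 1/(-81941 + (-2 + sqrt(2)*(2*I*sqrt(3)))) = 1/(-81941 + (-2 + 2*I*sqrt(6))) = 1/(-81943 + 2*I*sqrt(6))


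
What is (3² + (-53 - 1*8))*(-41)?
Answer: 2132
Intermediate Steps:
(3² + (-53 - 1*8))*(-41) = (9 + (-53 - 8))*(-41) = (9 - 61)*(-41) = -52*(-41) = 2132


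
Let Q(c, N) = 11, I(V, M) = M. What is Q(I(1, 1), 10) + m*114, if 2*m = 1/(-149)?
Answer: 1582/149 ≈ 10.617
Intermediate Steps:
m = -1/298 (m = (1/2)/(-149) = (1/2)*(-1/149) = -1/298 ≈ -0.0033557)
Q(I(1, 1), 10) + m*114 = 11 - 1/298*114 = 11 - 57/149 = 1582/149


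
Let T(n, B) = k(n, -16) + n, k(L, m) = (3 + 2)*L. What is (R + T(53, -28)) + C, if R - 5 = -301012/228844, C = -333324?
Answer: -19051395464/57211 ≈ -3.3300e+5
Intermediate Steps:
k(L, m) = 5*L
T(n, B) = 6*n (T(n, B) = 5*n + n = 6*n)
R = 210802/57211 (R = 5 - 301012/228844 = 5 - 301012*1/228844 = 5 - 75253/57211 = 210802/57211 ≈ 3.6846)
(R + T(53, -28)) + C = (210802/57211 + 6*53) - 333324 = (210802/57211 + 318) - 333324 = 18403900/57211 - 333324 = -19051395464/57211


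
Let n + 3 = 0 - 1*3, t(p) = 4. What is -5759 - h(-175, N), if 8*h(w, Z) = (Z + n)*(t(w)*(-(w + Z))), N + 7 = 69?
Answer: -8923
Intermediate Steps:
N = 62 (N = -7 + 69 = 62)
n = -6 (n = -3 + (0 - 1*3) = -3 + (0 - 3) = -3 - 3 = -6)
h(w, Z) = (-6 + Z)*(-4*Z - 4*w)/8 (h(w, Z) = ((Z - 6)*(4*(-(w + Z))))/8 = ((-6 + Z)*(4*(-(Z + w))))/8 = ((-6 + Z)*(4*(-Z - w)))/8 = ((-6 + Z)*(-4*Z - 4*w))/8 = (-6 + Z)*(-4*Z - 4*w)/8)
-5759 - h(-175, N) = -5759 - (3*62 + 3*(-175) - 1/2*62**2 - 1/2*62*(-175)) = -5759 - (186 - 525 - 1/2*3844 + 5425) = -5759 - (186 - 525 - 1922 + 5425) = -5759 - 1*3164 = -5759 - 3164 = -8923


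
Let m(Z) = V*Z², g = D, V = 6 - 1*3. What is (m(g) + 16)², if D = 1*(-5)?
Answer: 8281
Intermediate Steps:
V = 3 (V = 6 - 3 = 3)
D = -5
g = -5
m(Z) = 3*Z²
(m(g) + 16)² = (3*(-5)² + 16)² = (3*25 + 16)² = (75 + 16)² = 91² = 8281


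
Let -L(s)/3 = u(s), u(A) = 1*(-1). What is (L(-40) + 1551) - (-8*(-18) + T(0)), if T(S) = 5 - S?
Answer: 1405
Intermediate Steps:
u(A) = -1
L(s) = 3 (L(s) = -3*(-1) = 3)
(L(-40) + 1551) - (-8*(-18) + T(0)) = (3 + 1551) - (-8*(-18) + (5 - 1*0)) = 1554 - (144 + (5 + 0)) = 1554 - (144 + 5) = 1554 - 1*149 = 1554 - 149 = 1405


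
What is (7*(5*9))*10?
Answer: 3150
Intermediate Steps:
(7*(5*9))*10 = (7*45)*10 = 315*10 = 3150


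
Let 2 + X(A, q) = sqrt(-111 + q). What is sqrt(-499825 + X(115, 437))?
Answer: sqrt(-499827 + sqrt(326)) ≈ 706.97*I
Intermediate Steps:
X(A, q) = -2 + sqrt(-111 + q)
sqrt(-499825 + X(115, 437)) = sqrt(-499825 + (-2 + sqrt(-111 + 437))) = sqrt(-499825 + (-2 + sqrt(326))) = sqrt(-499827 + sqrt(326))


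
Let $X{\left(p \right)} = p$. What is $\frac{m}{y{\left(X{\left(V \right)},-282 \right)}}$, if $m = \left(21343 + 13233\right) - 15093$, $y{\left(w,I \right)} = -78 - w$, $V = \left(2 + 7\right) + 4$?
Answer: $- \frac{19483}{91} \approx -214.1$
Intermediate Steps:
$V = 13$ ($V = 9 + 4 = 13$)
$m = 19483$ ($m = 34576 - 15093 = 19483$)
$\frac{m}{y{\left(X{\left(V \right)},-282 \right)}} = \frac{19483}{-78 - 13} = \frac{19483}{-91} = 19483 \left(- \frac{1}{91}\right) = - \frac{19483}{91}$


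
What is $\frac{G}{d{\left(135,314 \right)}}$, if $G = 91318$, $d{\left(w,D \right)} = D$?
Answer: $\frac{45659}{157} \approx 290.82$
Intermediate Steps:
$\frac{G}{d{\left(135,314 \right)}} = \frac{91318}{314} = 91318 \cdot \frac{1}{314} = \frac{45659}{157}$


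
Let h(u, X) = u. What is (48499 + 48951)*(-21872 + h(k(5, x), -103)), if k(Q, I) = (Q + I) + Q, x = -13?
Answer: -2131718750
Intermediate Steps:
k(Q, I) = I + 2*Q (k(Q, I) = (I + Q) + Q = I + 2*Q)
(48499 + 48951)*(-21872 + h(k(5, x), -103)) = (48499 + 48951)*(-21872 + (-13 + 2*5)) = 97450*(-21872 + (-13 + 10)) = 97450*(-21872 - 3) = 97450*(-21875) = -2131718750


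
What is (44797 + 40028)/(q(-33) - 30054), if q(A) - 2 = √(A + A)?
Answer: -23174190/8210207 - 16965*I*√66/180624554 ≈ -2.8226 - 0.00076304*I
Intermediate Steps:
q(A) = 2 + √2*√A (q(A) = 2 + √(A + A) = 2 + √(2*A) = 2 + √2*√A)
(44797 + 40028)/(q(-33) - 30054) = (44797 + 40028)/((2 + √2*√(-33)) - 30054) = 84825/((2 + √2*(I*√33)) - 30054) = 84825/((2 + I*√66) - 30054) = 84825/(-30052 + I*√66)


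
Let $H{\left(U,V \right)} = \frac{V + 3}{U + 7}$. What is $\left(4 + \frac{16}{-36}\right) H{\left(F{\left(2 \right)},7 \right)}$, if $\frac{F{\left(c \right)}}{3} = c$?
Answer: $\frac{320}{117} \approx 2.735$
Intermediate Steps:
$F{\left(c \right)} = 3 c$
$H{\left(U,V \right)} = \frac{3 + V}{7 + U}$
$\left(4 + \frac{16}{-36}\right) H{\left(F{\left(2 \right)},7 \right)} = \left(4 + \frac{16}{-36}\right) \frac{3 + 7}{7 + 3 \cdot 2} = \left(4 + 16 \left(- \frac{1}{36}\right)\right) \frac{1}{7 + 6} \cdot 10 = \left(4 - \frac{4}{9}\right) \frac{1}{13} \cdot 10 = \frac{32 \cdot \frac{1}{13} \cdot 10}{9} = \frac{32}{9} \cdot \frac{10}{13} = \frac{320}{117}$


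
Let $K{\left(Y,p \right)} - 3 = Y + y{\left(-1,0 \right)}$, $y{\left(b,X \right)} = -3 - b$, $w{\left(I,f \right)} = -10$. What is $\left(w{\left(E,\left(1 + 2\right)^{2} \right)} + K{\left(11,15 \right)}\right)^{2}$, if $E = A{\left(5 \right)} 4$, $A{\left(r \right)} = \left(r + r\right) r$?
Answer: $4$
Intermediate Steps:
$A{\left(r \right)} = 2 r^{2}$ ($A{\left(r \right)} = 2 r r = 2 r^{2}$)
$E = 200$ ($E = 2 \cdot 5^{2} \cdot 4 = 2 \cdot 25 \cdot 4 = 50 \cdot 4 = 200$)
$K{\left(Y,p \right)} = 1 + Y$ ($K{\left(Y,p \right)} = 3 + \left(Y - 2\right) = 3 + \left(-2 + Y\right) = 1 + Y$)
$\left(w{\left(E,\left(1 + 2\right)^{2} \right)} + K{\left(11,15 \right)}\right)^{2} = \left(-10 + \left(1 + 11\right)\right)^{2} = \left(-10 + 12\right)^{2} = 2^{2} = 4$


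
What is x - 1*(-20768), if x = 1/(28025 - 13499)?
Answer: 301675969/14526 ≈ 20768.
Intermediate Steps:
x = 1/14526 ≈ 6.8842e-5
x - 1*(-20768) = 1/14526 - 1*(-20768) = 1/14526 + 20768 = 301675969/14526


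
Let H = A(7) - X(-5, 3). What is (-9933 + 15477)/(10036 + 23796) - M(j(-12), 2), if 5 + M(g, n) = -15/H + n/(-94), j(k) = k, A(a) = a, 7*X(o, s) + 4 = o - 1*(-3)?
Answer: 15510788/2186393 ≈ 7.0942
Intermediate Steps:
X(o, s) = -1/7 + o/7 (X(o, s) = -4/7 + (o - 1*(-3))/7 = -4/7 + (o + 3)/7 = -4/7 + (3 + o)/7 = -4/7 + (3/7 + o/7) = -1/7 + o/7)
H = 55/7 (H = 7 - (-1/7 + (1/7)*(-5)) = 7 - (-1/7 - 5/7) = 7 - 1*(-6/7) = 7 + 6/7 = 55/7 ≈ 7.8571)
M(g, n) = -76/11 - n/94 (M(g, n) = -5 + (-15/55/7 + n/(-94)) = -5 + (-15*7/55 + n*(-1/94)) = -5 + (-21/11 - n/94) = -76/11 - n/94)
(-9933 + 15477)/(10036 + 23796) - M(j(-12), 2) = (-9933 + 15477)/(10036 + 23796) - (-76/11 - 1/94*2) = 5544/33832 - (-76/11 - 1/47) = 5544*(1/33832) - 1*(-3583/517) = 693/4229 + 3583/517 = 15510788/2186393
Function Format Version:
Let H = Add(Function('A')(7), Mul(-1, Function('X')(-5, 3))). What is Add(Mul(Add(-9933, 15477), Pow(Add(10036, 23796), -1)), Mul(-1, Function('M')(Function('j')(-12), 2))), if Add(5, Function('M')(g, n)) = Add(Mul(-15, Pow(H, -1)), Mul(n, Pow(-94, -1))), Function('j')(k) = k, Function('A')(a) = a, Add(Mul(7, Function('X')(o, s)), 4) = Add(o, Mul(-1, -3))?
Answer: Rational(15510788, 2186393) ≈ 7.0942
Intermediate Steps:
Function('X')(o, s) = Add(Rational(-1, 7), Mul(Rational(1, 7), o)) (Function('X')(o, s) = Add(Rational(-4, 7), Mul(Rational(1, 7), Add(o, Mul(-1, -3)))) = Add(Rational(-4, 7), Mul(Rational(1, 7), Add(o, 3))) = Add(Rational(-4, 7), Mul(Rational(1, 7), Add(3, o))) = Add(Rational(-4, 7), Add(Rational(3, 7), Mul(Rational(1, 7), o))) = Add(Rational(-1, 7), Mul(Rational(1, 7), o)))
H = Rational(55, 7) (H = Add(7, Mul(-1, Add(Rational(-1, 7), Mul(Rational(1, 7), -5)))) = Add(7, Mul(-1, Add(Rational(-1, 7), Rational(-5, 7)))) = Add(7, Mul(-1, Rational(-6, 7))) = Add(7, Rational(6, 7)) = Rational(55, 7) ≈ 7.8571)
Function('M')(g, n) = Add(Rational(-76, 11), Mul(Rational(-1, 94), n)) (Function('M')(g, n) = Add(-5, Add(Mul(-15, Pow(Rational(55, 7), -1)), Mul(n, Pow(-94, -1)))) = Add(-5, Add(Mul(-15, Rational(7, 55)), Mul(n, Rational(-1, 94)))) = Add(-5, Add(Rational(-21, 11), Mul(Rational(-1, 94), n))) = Add(Rational(-76, 11), Mul(Rational(-1, 94), n)))
Add(Mul(Add(-9933, 15477), Pow(Add(10036, 23796), -1)), Mul(-1, Function('M')(Function('j')(-12), 2))) = Add(Mul(Add(-9933, 15477), Pow(Add(10036, 23796), -1)), Mul(-1, Add(Rational(-76, 11), Mul(Rational(-1, 94), 2)))) = Add(Mul(5544, Pow(33832, -1)), Mul(-1, Add(Rational(-76, 11), Rational(-1, 47)))) = Add(Mul(5544, Rational(1, 33832)), Mul(-1, Rational(-3583, 517))) = Add(Rational(693, 4229), Rational(3583, 517)) = Rational(15510788, 2186393)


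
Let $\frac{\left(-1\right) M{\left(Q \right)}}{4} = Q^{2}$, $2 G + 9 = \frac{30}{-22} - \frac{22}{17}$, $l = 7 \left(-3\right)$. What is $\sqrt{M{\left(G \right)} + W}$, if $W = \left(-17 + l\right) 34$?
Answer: $\frac{2 i \sqrt{12483087}}{187} \approx 37.788 i$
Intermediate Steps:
$l = -21$
$G = - \frac{1090}{187}$ ($G = - \frac{9}{2} + \frac{\frac{30}{-22} - \frac{22}{17}}{2} = - \frac{9}{2} + \frac{30 \left(- \frac{1}{22}\right) - \frac{22}{17}}{2} = - \frac{9}{2} + \frac{- \frac{15}{11} - \frac{22}{17}}{2} = - \frac{9}{2} + \frac{1}{2} \left(- \frac{497}{187}\right) = - \frac{9}{2} - \frac{497}{374} = - \frac{1090}{187} \approx -5.8289$)
$W = -1292$ ($W = \left(-17 - 21\right) 34 = \left(-38\right) 34 = -1292$)
$M{\left(Q \right)} = - 4 Q^{2}$
$\sqrt{M{\left(G \right)} + W} = \sqrt{- 4 \left(- \frac{1090}{187}\right)^{2} - 1292} = \sqrt{\left(-4\right) \frac{1188100}{34969} - 1292} = \sqrt{- \frac{4752400}{34969} - 1292} = \sqrt{- \frac{49932348}{34969}} = \frac{2 i \sqrt{12483087}}{187}$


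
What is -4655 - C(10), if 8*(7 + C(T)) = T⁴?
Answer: -5898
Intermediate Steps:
C(T) = -7 + T⁴/8
-4655 - C(10) = -4655 - (-7 + (⅛)*10⁴) = -4655 - (-7 + (⅛)*10000) = -4655 - (-7 + 1250) = -4655 - 1*1243 = -4655 - 1243 = -5898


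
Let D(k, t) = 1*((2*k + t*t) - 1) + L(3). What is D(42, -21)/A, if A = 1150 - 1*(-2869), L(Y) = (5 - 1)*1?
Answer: 528/4019 ≈ 0.13138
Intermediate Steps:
L(Y) = 4 (L(Y) = 4*1 = 4)
A = 4019 (A = 1150 + 2869 = 4019)
D(k, t) = 3 + t² + 2*k (D(k, t) = 1*((2*k + t*t) - 1) + 4 = 1*((2*k + t²) - 1) + 4 = 1*((t² + 2*k) - 1) + 4 = 1*(-1 + t² + 2*k) + 4 = (-1 + t² + 2*k) + 4 = 3 + t² + 2*k)
D(42, -21)/A = (3 + (-21)² + 2*42)/4019 = (3 + 441 + 84)*(1/4019) = 528*(1/4019) = 528/4019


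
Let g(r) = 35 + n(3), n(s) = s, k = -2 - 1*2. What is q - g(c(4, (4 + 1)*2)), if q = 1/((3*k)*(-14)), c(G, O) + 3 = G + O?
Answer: -6383/168 ≈ -37.994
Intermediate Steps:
k = -4 (k = -2 - 2 = -4)
c(G, O) = -3 + G + O (c(G, O) = -3 + (G + O) = -3 + G + O)
q = 1/168 (q = 1/((3*(-4))*(-14)) = 1/(-12*(-14)) = 1/168 ≈ 0.0059524)
g(r) = 38 (g(r) = 35 + 3 = 38)
q - g(c(4, (4 + 1)*2)) = 1/168 - 1*38 = 1/168 - 38 = -6383/168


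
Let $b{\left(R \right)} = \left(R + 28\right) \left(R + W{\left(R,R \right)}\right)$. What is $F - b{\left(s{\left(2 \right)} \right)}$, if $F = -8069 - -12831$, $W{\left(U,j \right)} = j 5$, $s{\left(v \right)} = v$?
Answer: $4402$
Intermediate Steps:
$W{\left(U,j \right)} = 5 j$
$F = 4762$ ($F = -8069 + 12831 = 4762$)
$b{\left(R \right)} = 6 R \left(28 + R\right)$ ($b{\left(R \right)} = \left(R + 28\right) \left(R + 5 R\right) = \left(28 + R\right) 6 R = 6 R \left(28 + R\right)$)
$F - b{\left(s{\left(2 \right)} \right)} = 4762 - 6 \cdot 2 \left(28 + 2\right) = 4762 - 6 \cdot 2 \cdot 30 = 4762 - 360 = 4402$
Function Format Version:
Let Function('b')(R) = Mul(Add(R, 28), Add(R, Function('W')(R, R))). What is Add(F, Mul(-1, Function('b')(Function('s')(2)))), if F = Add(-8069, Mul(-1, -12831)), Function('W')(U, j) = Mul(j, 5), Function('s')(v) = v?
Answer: 4402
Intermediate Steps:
Function('W')(U, j) = Mul(5, j)
F = 4762 (F = Add(-8069, 12831) = 4762)
Function('b')(R) = Mul(6, R, Add(28, R)) (Function('b')(R) = Mul(Add(R, 28), Add(R, Mul(5, R))) = Mul(Add(28, R), Mul(6, R)) = Mul(6, R, Add(28, R)))
Add(F, Mul(-1, Function('b')(Function('s')(2)))) = Add(4762, Mul(-1, Mul(6, 2, Add(28, 2)))) = Add(4762, Mul(-1, Mul(6, 2, 30))) = Add(4762, Mul(-1, 360)) = Add(4762, -360) = 4402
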